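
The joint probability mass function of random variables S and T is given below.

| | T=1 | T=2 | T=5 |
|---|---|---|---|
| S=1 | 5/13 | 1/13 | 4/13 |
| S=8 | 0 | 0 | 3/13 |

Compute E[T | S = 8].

P(S = 8) = 3/13.
Σ T·P over the event = 5·(3/13) = 15/13.
E[T | S = 8] = (15/13) / (3/13) = 5.

5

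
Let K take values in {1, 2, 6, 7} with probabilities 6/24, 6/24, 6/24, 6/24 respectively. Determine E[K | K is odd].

4

P(K is odd) = 1/2.
Σ over the event: 1·1/4 + 7·1/4 = 2.
E[K | K is odd] = (2) / (1/2) = 4.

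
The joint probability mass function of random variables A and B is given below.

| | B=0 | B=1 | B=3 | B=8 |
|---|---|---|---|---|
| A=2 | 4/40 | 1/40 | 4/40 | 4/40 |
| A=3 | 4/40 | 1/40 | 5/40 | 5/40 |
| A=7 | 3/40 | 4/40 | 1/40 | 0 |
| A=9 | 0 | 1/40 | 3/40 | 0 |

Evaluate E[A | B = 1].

P(B = 1) = 7/40.
Σ A·P over the event = 2·(1/40) + 3·(1/40) + 7·(4/40) + 9·(1/40) = 21/20.
E[A | B = 1] = (21/20) / (7/40) = 6.

6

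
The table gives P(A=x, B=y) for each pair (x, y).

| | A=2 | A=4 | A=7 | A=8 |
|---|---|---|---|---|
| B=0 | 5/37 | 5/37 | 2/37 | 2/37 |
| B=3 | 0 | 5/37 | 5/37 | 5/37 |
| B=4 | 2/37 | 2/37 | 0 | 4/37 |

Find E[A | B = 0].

30/7

P(B = 0) = 14/37.
Σ A·P over the event = 2·(5/37) + 4·(5/37) + 7·(2/37) + 8·(2/37) = 60/37.
E[A | B = 0] = (60/37) / (14/37) = 30/7.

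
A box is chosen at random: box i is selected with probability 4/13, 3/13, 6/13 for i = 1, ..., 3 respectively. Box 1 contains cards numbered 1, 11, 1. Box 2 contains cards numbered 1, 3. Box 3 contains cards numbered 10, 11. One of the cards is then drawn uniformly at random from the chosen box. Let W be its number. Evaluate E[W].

E[W | box 1] = (1+11+1)/3 = 13/3.
E[W | box 2] = (1+3)/2 = 2.
E[W | box 3] = (10+11)/2 = 21/2.
By the law of total expectation,
E[W] = (4/13)·(13/3) + (3/13)·(2) + (6/13)·(21/2) = 259/39.

259/39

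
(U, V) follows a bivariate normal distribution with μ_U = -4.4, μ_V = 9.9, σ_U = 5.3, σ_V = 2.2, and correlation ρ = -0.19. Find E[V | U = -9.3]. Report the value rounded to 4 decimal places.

10.2865

E[V | U=x] = μ_V + ρ(σ_V/σ_U)(x − μ_U) for jointly normal variables.
E[V | U=-9.3] = 9.9 + (-0.19)·(2.2/5.3)·(-9.3 − (-4.4)) = 9.9 + (-0.078868)·(-4.9) = 10.2865.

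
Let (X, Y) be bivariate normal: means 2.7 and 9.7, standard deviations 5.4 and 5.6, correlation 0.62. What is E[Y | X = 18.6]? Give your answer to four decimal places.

19.9231

E[Y | X=x] = μ_Y + ρ(σ_Y/σ_X)(x − μ_X) for jointly normal variables.
E[Y | X=18.6] = 9.7 + (0.62)·(5.6/5.4)·(18.6 − (2.7)) = 9.7 + (0.64296)·(15.9) = 19.9231.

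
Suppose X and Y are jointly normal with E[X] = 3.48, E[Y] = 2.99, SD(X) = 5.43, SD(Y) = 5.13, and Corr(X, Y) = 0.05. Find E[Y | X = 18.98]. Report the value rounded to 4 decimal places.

For a bivariate normal, E[Y | X=x] = μ_Y + ρ·(σ_Y/σ_X)·(x − μ_X).
E[Y | X=18.98] = 2.99 + (0.05)·(5.13/5.43)·(18.98 − (3.48)) = 2.99 + (0.047238)·(15.5) = 3.7222.

3.7222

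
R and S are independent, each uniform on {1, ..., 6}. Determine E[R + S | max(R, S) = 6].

102/11

P(max(R, S) = 6) = 11/36.
Summing (R+S)·P(x,y) over outcomes with max(R, S) = 6 gives 17/6.
E[R + S | max(R, S) = 6] = (17/6) / (11/36) = 102/11.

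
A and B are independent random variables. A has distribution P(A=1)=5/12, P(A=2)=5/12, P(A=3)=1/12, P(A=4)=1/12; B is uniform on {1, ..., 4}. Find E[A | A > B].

P(A > B) = 5/24.
Summing A·P(x,y) over outcomes with A > B gives 7/12.
E[A | A > B] = (7/12) / (5/24) = 14/5.

14/5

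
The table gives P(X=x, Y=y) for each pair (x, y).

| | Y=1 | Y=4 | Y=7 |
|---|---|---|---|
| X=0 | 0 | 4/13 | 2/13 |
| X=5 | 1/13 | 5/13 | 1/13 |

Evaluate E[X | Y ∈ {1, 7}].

5/2

P(Y ∈ {1, 7}) = 4/13.
Σ X·P over the event = 0·(2/13) + 5·(1/13) + 5·(1/13) = 10/13.
E[X | Y ∈ {1, 7}] = (10/13) / (4/13) = 5/2.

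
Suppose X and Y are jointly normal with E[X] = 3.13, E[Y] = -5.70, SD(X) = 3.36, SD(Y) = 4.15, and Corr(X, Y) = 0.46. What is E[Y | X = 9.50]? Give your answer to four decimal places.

-2.0809

E[Y | X=x] = μ_Y + ρ(σ_Y/σ_X)(x − μ_X) for jointly normal variables.
E[Y | X=9.50] = -5.70 + (0.46)·(4.15/3.36)·(9.50 − (3.13)) = -5.70 + (0.56815)·(6.37) = -2.0809.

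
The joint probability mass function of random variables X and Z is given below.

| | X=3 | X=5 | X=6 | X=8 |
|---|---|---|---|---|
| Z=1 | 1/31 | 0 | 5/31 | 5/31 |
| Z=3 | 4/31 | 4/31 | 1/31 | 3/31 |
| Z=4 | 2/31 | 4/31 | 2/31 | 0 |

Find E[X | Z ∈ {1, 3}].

135/23

P(Z ∈ {1, 3}) = 23/31.
Summing X·P(X=x,Z=y) over the conditioning event gives 135/31.
E[X | Z ∈ {1, 3}] = (135/31) / (23/31) = 135/23.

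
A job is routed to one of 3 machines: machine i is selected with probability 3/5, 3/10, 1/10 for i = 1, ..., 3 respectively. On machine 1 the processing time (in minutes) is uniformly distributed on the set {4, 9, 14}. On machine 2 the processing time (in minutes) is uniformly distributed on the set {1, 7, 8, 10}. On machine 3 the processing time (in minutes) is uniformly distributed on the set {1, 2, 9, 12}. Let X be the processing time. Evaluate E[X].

E[X | machine 1] = (4+9+14)/3 = 9.
E[X | machine 2] = (1+7+8+10)/4 = 13/2.
E[X | machine 3] = (1+2+9+12)/4 = 6.
By the law of total expectation,
E[X] = (3/5)·(9) + (3/10)·(13/2) + (1/10)·(6) = 159/20.

159/20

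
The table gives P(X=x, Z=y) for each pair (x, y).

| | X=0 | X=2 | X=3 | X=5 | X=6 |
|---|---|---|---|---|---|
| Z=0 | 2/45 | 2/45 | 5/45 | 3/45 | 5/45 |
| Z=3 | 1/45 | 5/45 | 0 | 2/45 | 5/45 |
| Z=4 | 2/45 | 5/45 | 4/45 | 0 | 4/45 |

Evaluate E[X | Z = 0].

P(Z = 0) = 17/45.
Σ X·P over the event = 0·(2/45) + 2·(2/45) + 3·(5/45) + 5·(3/45) + 6·(5/45) = 64/45.
E[X | Z = 0] = (64/45) / (17/45) = 64/17.

64/17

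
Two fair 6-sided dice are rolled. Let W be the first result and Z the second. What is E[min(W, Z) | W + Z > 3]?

P(W + Z > 3) = 11/12.
Summing min(W,Z)·P(x,y) over outcomes with W + Z > 3 gives 22/9.
E[min(W, Z) | W + Z > 3] = (22/9) / (11/12) = 8/3.

8/3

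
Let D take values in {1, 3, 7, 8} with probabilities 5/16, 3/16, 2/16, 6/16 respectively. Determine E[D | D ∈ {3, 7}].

P(D ∈ {3, 7}) = 5/16.
Σ over the event: 3·3/16 + 7·1/8 = 23/16.
E[D | D ∈ {3, 7}] = (23/16) / (5/16) = 23/5.

23/5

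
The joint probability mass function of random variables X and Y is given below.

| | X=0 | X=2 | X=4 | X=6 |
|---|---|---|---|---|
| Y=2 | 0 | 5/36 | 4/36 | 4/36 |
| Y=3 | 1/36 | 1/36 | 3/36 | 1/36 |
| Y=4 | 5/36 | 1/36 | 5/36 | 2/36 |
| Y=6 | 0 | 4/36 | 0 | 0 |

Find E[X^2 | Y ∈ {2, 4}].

P(Y ∈ {2, 4}) = 13/18.
Summing X^2·P(X=x,Y=y) over the conditioning event gives 32/3.
E[X^2 | Y ∈ {2, 4}] = (32/3) / (13/18) = 192/13.

192/13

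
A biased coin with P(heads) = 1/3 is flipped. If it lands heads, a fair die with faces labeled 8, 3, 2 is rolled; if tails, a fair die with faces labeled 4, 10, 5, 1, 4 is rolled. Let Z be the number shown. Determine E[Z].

209/45

E[Z | heads] = (8+3+2)/3 = 13/3.
E[Z | tails] = (4+10+5+1+4)/5 = 24/5.
By the law of total expectation,
E[Z] = (1/3)·(13/3) + (2/3)·(24/5) = 209/45.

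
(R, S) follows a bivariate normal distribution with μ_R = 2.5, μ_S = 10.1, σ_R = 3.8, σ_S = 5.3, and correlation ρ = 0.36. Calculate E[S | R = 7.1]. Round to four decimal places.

12.4097

For a bivariate normal, E[S | R=x] = μ_S + ρ·(σ_S/σ_R)·(x − μ_R).
E[S | R=7.1] = 10.1 + (0.36)·(5.3/3.8)·(7.1 − (2.5)) = 10.1 + (0.50211)·(4.6) = 12.4097.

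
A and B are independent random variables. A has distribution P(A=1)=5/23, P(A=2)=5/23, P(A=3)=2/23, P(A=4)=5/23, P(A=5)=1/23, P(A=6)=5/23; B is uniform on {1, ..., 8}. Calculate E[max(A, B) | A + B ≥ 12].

P(A + B ≥ 12) = 11/92.
Summing max(A,B)·P(x,y) over outcomes with A + B ≥ 12 gives 20/23.
E[max(A, B) | A + B ≥ 12] = (20/23) / (11/92) = 80/11.

80/11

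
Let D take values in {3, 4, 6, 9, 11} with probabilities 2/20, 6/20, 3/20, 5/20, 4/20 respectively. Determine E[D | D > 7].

P(D > 7) = 9/20.
Σ over the event: 9·1/4 + 11·1/5 = 89/20.
E[D | D > 7] = (89/20) / (9/20) = 89/9.

89/9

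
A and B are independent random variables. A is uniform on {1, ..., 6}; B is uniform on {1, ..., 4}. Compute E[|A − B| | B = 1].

5/2

P(B = 1) = 1/4.
Summing |A−B|·P(x,y) over outcomes with B = 1 gives 5/8.
E[|A − B| | B = 1] = (5/8) / (1/4) = 5/2.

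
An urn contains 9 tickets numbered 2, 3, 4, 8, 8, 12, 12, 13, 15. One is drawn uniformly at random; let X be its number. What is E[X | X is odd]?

P(X is odd) = 1/3.
Σ over the event: 3·1/9 + 13·1/9 + 15·1/9 = 31/9.
E[X | X is odd] = (31/9) / (1/3) = 31/3.

31/3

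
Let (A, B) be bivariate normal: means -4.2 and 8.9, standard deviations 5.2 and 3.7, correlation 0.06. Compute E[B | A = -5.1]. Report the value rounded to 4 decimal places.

8.8616

E[B | A=x] = μ_B + ρ(σ_B/σ_A)(x − μ_A) for jointly normal variables.
E[B | A=-5.1] = 8.9 + (0.06)·(3.7/5.2)·(-5.1 − (-4.2)) = 8.9 + (0.042692)·(-0.9) = 8.8616.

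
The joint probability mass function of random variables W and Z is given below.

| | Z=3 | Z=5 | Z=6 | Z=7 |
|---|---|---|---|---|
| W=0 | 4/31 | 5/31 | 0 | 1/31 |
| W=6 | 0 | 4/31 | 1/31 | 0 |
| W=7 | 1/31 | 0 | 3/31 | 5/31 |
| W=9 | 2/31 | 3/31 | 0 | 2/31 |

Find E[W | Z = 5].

P(Z = 5) = 12/31.
Σ W·P over the event = 0·(5/31) + 6·(4/31) + 9·(3/31) = 51/31.
E[W | Z = 5] = (51/31) / (12/31) = 17/4.

17/4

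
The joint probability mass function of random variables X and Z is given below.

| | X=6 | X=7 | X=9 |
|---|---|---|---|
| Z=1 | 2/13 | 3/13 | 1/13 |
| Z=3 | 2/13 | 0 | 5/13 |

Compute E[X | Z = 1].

P(Z = 1) = 6/13.
Summing X·P(X=x,Z=y) over the conditioning event gives 42/13.
E[X | Z = 1] = (42/13) / (6/13) = 7.

7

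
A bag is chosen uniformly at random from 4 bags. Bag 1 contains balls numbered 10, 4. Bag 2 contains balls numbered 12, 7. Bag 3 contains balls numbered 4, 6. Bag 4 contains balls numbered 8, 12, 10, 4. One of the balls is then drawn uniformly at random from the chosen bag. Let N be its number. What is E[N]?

E[N | bag 1] = (10+4)/2 = 7.
E[N | bag 2] = (12+7)/2 = 19/2.
E[N | bag 3] = (4+6)/2 = 5.
E[N | bag 4] = (8+12+10+4)/4 = 17/2.
E[N] = (1/4)·(7) + (1/4)·(19/2) + (1/4)·(5) + (1/4)·(17/2) = 15/2.

15/2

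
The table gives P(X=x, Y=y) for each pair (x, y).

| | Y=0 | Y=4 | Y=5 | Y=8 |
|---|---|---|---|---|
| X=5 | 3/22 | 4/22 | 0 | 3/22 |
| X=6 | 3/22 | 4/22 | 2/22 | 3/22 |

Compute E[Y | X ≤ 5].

4

P(X ≤ 5) = 5/11.
Summing Y·P(X=x,Y=y) over the conditioning event gives 20/11.
E[Y | X ≤ 5] = (20/11) / (5/11) = 4.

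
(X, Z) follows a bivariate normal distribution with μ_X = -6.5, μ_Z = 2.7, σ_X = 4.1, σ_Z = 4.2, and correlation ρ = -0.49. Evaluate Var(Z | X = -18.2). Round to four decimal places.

For a bivariate normal, Var(Z | X=x) = σ_Z²(1 − ρ²).
Var(Z | X=-18.2) = (4.2)²·(1 − (-0.49)²) = 17.64·0.7599 = 13.4046.

13.4046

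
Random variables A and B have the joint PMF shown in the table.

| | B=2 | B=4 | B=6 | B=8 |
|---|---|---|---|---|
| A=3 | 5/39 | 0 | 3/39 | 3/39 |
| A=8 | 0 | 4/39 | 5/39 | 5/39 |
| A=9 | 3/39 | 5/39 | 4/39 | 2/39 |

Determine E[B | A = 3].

52/11

P(A = 3) = 11/39.
Σ B·P over the event = 2·(5/39) + 6·(3/39) + 8·(3/39) = 4/3.
E[B | A = 3] = (4/3) / (11/39) = 52/11.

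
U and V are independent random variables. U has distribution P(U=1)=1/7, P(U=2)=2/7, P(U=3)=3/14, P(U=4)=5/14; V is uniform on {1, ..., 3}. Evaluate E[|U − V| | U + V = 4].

P(U + V = 4) = 3/14.
Summing |U−V|·P(x,y) over outcomes with U + V = 4 gives 5/21.
E[|U − V| | U + V = 4] = (5/21) / (3/14) = 10/9.

10/9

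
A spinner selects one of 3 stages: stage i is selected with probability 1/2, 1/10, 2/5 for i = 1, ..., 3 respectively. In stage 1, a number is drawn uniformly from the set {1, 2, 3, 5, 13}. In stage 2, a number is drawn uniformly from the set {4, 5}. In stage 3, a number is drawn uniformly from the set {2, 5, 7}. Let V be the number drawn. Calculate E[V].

E[V | stage 1] = (1+2+3+5+13)/5 = 24/5.
E[V | stage 2] = (4+5)/2 = 9/2.
E[V | stage 3] = (2+5+7)/3 = 14/3.
E[V] = (1/2)·(24/5) + (1/10)·(9/2) + (2/5)·(14/3) = 283/60.

283/60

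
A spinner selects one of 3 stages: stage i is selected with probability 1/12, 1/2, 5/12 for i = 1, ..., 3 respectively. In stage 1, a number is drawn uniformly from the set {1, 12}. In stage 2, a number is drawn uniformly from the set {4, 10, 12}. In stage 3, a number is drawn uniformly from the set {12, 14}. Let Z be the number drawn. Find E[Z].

247/24

E[Z | stage 1] = (1+12)/2 = 13/2.
E[Z | stage 2] = (4+10+12)/3 = 26/3.
E[Z | stage 3] = (12+14)/2 = 13.
By the law of total expectation,
E[Z] = (1/12)·(13/2) + (1/2)·(26/3) + (5/12)·(13) = 247/24.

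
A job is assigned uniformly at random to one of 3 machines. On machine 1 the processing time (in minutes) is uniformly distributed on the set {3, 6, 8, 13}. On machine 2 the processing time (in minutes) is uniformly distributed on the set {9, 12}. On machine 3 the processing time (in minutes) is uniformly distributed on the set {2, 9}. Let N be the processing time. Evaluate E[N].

E[N | machine 1] = (3+6+8+13)/4 = 15/2.
E[N | machine 2] = (9+12)/2 = 21/2.
E[N | machine 3] = (2+9)/2 = 11/2.
By the law of total expectation,
E[N] = (1/3)·(15/2) + (1/3)·(21/2) + (1/3)·(11/2) = 47/6.

47/6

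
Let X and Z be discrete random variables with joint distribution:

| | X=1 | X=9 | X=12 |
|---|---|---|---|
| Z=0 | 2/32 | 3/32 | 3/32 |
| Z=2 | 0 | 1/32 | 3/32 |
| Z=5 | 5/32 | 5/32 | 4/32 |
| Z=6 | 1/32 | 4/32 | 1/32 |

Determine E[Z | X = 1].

31/8

P(X = 1) = 1/4.
Summing Z·P(X=x,Z=y) over the conditioning event gives 31/32.
E[Z | X = 1] = (31/32) / (1/4) = 31/8.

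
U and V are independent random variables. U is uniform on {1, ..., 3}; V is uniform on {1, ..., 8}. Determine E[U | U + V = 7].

P(U + V = 7) = 1/8.
Summing U·P(x,y) over outcomes with U + V = 7 gives 1/4.
E[U | U + V = 7] = (1/4) / (1/8) = 2.

2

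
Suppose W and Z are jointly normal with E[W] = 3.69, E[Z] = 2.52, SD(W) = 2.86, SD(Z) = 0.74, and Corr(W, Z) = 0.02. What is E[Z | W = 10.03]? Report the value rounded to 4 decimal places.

2.5528

The regression of Z on W has slope ρ·σ_Z/σ_W and passes through (μ_W, μ_Z).
E[Z | W=10.03] = 2.52 + (0.02)·(0.74/2.86)·(10.03 − (3.69)) = 2.52 + (0.0051748)·(6.34) = 2.5528.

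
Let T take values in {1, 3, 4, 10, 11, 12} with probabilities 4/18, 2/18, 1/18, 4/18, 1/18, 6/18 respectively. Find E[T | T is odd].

P(T is odd) = 7/18.
Σ over the event: 1·2/9 + 3·1/9 + 11·1/18 = 7/6.
E[T | T is odd] = (7/6) / (7/18) = 3.

3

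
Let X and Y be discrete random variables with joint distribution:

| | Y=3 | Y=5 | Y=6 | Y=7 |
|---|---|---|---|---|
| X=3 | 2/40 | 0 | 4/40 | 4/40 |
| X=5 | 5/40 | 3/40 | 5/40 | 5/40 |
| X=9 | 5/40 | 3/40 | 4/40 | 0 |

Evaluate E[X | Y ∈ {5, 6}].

P(Y ∈ {5, 6}) = 19/40.
Σ X·P over the event = 3·(4/40) + 5·(3/40) + 5·(5/40) + 9·(3/40) + 9·(4/40) = 23/8.
E[X | Y ∈ {5, 6}] = (23/8) / (19/40) = 115/19.

115/19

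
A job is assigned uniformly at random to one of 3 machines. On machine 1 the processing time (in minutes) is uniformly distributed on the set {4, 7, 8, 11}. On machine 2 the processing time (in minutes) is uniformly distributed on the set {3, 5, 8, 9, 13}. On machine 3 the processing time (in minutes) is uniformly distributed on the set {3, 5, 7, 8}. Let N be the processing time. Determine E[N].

139/20

E[N | machine 1] = (4+7+8+11)/4 = 15/2.
E[N | machine 2] = (3+5+8+9+13)/5 = 38/5.
E[N | machine 3] = (3+5+7+8)/4 = 23/4.
By the law of total expectation,
E[N] = (1/3)·(15/2) + (1/3)·(38/5) + (1/3)·(23/4) = 139/20.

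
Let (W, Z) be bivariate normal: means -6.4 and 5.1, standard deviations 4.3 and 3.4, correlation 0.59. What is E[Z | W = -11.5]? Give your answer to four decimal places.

For a bivariate normal, E[Z | W=x] = μ_Z + ρ·(σ_Z/σ_W)·(x − μ_W).
E[Z | W=-11.5] = 5.1 + (0.59)·(3.4/4.3)·(-11.5 − (-6.4)) = 5.1 + (0.46651)·(-5.1) = 2.7208.

2.7208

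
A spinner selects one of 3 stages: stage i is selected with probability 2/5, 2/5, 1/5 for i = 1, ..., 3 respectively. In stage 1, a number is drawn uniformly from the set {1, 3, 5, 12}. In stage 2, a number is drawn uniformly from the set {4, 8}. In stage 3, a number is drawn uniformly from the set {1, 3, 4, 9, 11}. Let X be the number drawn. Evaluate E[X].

E[X | stage 1] = (1+3+5+12)/4 = 21/4.
E[X | stage 2] = (4+8)/2 = 6.
E[X | stage 3] = (1+3+4+9+11)/5 = 28/5.
By the law of total expectation,
E[X] = (2/5)·(21/4) + (2/5)·(6) + (1/5)·(28/5) = 281/50.

281/50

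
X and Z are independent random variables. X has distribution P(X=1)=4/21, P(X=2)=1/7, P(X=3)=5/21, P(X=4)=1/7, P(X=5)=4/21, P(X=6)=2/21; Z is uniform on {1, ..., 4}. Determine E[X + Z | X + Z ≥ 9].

P(X + Z ≥ 9) = 2/21.
Summing (X+Z)·P(x,y) over outcomes with X + Z ≥ 9 gives 37/42.
E[X + Z | X + Z ≥ 9] = (37/42) / (2/21) = 37/4.

37/4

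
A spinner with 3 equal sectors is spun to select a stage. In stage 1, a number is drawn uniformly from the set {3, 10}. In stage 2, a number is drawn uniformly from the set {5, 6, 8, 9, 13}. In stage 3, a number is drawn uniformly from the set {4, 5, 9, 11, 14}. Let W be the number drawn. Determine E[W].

E[W | stage 1] = (3+10)/2 = 13/2.
E[W | stage 2] = (5+6+8+9+13)/5 = 41/5.
E[W | stage 3] = (4+5+9+11+14)/5 = 43/5.
By the law of total expectation,
E[W] = (1/3)·(13/2) + (1/3)·(41/5) + (1/3)·(43/5) = 233/30.

233/30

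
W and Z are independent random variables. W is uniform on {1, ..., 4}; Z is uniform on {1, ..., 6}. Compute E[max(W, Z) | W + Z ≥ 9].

Outcomes with W + Z ≥ 9: (3,6), (4,5), (4,6), each with probability 1/24.
E[max(W, Z) | W + Z ≥ 9] = (6 + 5 + 6) / 3 = 17/3.

17/3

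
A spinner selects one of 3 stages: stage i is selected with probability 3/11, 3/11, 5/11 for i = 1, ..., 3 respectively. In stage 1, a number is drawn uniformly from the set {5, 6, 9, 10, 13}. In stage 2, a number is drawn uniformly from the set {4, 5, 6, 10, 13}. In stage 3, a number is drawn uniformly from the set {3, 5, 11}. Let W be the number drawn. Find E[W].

E[W | stage 1] = (5+6+9+10+13)/5 = 43/5.
E[W | stage 2] = (4+5+6+10+13)/5 = 38/5.
E[W | stage 3] = (3+5+11)/3 = 19/3.
E[W] = (3/11)·(43/5) + (3/11)·(38/5) + (5/11)·(19/3) = 1204/165.

1204/165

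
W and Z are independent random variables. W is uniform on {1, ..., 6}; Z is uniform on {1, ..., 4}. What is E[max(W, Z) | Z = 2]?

11/3

Outcomes with Z = 2: (1,2), (2,2), (3,2), (4,2), (5,2), (6,2), each with probability 1/24.
E[max(W, Z) | Z = 2] = (2 + 2 + 3 + 4 + 5 + 6) / 6 = 11/3.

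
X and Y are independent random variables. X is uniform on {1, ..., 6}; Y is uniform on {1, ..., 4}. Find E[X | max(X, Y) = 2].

Outcomes with max(X, Y) = 2: (1,2), (2,1), (2,2), each with probability 1/24.
E[X | max(X, Y) = 2] = (1 + 2 + 2) / 3 = 5/3.

5/3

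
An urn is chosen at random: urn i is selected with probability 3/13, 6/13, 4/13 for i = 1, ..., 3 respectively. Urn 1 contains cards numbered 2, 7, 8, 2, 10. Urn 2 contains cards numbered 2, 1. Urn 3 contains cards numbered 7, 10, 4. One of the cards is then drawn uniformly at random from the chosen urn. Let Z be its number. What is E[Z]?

272/65

E[Z | urn 1] = (2+7+8+2+10)/5 = 29/5.
E[Z | urn 2] = (2+1)/2 = 3/2.
E[Z | urn 3] = (7+10+4)/3 = 7.
E[Z] = (3/13)·(29/5) + (6/13)·(3/2) + (4/13)·(7) = 272/65.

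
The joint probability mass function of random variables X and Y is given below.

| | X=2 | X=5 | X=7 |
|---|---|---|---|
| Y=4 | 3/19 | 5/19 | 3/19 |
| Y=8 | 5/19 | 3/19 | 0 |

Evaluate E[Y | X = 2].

13/2

P(X = 2) = 8/19.
Σ Y·P over the event = 4·(3/19) + 8·(5/19) = 52/19.
E[Y | X = 2] = (52/19) / (8/19) = 13/2.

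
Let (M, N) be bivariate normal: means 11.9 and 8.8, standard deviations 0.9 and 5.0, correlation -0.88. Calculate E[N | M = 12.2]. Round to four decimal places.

E[N | M=x] = μ_N + ρ(σ_N/σ_M)(x − μ_M) for jointly normal variables.
E[N | M=12.2] = 8.8 + (-0.88)·(5.0/0.9)·(12.2 − (11.9)) = 8.8 + (-4.8889)·(0.3) = 7.3333.

7.3333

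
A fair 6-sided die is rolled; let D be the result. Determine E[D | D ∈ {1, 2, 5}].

P(D ∈ {1, 2, 5}) = 1/2.
Σ over the event: 1·1/6 + 2·1/6 + 5·1/6 = 4/3.
E[D | D ∈ {1, 2, 5}] = (4/3) / (1/2) = 8/3.

8/3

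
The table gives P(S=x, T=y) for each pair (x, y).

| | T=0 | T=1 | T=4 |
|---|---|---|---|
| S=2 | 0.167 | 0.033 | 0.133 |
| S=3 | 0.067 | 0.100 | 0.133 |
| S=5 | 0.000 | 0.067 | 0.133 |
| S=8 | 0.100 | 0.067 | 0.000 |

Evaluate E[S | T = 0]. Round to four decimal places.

P(T = 0) = 0.334.
Σ S·P over the event = 2·(0.167) + 3·(0.067) + 8·(0.100) = 1.335.
E[S | T = 0] = (1.335) / (0.334) = 3.9970.

3.9970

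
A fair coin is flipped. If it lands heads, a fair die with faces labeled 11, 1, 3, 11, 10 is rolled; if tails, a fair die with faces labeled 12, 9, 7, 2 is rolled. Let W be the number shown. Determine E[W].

E[W | heads] = (11+1+3+11+10)/5 = 36/5.
E[W | tails] = (12+9+7+2)/4 = 15/2.
By the law of total expectation,
E[W] = (1/2)·(36/5) + (1/2)·(15/2) = 147/20.

147/20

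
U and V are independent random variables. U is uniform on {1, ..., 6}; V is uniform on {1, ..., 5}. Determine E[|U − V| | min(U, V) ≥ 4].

5/6

Outcomes with min(U, V) ≥ 4: (4,4), (4,5), (5,4), (5,5), (6,4), (6,5), each with probability 1/30.
E[|U − V| | min(U, V) ≥ 4] = (0 + 1 + 1 + 0 + 2 + 1) / 6 = 5/6.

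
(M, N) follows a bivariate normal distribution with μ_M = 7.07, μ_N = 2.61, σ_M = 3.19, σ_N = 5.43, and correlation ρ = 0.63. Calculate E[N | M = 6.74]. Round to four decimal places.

The regression of N on M has slope ρ·σ_N/σ_M and passes through (μ_M, μ_N).
E[N | M=6.74] = 2.61 + (0.63)·(5.43/3.19)·(6.74 − (7.07)) = 2.61 + (1.0724)·(-0.33) = 2.2561.

2.2561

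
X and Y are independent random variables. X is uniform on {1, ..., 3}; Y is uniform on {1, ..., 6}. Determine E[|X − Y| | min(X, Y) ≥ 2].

Outcomes with min(X, Y) ≥ 2: (2,2), (2,3), (2,4), (2,5), (2,6), (3,2), (3,3), (3,4), (3,5), (3,6), each with probability 1/18.
E[|X − Y| | min(X, Y) ≥ 2] = (0 + 1 + 2 + 3 + 4 + 1 + 0 + 1 + 2 + 3) / 10 = 17/10.

17/10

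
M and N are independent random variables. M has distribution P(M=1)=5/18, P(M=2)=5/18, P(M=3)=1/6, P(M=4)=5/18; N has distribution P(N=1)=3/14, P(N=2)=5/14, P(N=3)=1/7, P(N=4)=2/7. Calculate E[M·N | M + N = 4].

157/44

P(M + N = 4) = 11/63.
Summing MN·P(x,y) over outcomes with M + N = 4 gives 157/252.
E[M·N | M + N = 4] = (157/252) / (11/63) = 157/44.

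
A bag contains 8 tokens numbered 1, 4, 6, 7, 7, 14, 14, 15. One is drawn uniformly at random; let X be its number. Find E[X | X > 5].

P(X > 5) = 3/4.
Σ over the event: 6·1/8 + 7·1/4 + 14·1/4 + 15·1/8 = 63/8.
E[X | X > 5] = (63/8) / (3/4) = 21/2.

21/2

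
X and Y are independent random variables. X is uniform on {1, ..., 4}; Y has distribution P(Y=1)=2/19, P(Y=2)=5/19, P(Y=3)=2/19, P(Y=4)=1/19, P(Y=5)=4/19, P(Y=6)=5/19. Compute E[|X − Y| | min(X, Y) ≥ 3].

P(min(X, Y) ≥ 3) = 6/19.
Summing |X−Y|·P(x,y) over outcomes with min(X, Y) ≥ 3 gives 10/19.
E[|X − Y| | min(X, Y) ≥ 3] = (10/19) / (6/19) = 5/3.

5/3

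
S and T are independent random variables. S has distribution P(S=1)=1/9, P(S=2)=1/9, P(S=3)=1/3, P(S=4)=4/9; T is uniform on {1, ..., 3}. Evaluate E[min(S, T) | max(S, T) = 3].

P(max(S, T) = 3) = 11/27.
Summing min(S,T)·P(x,y) over outcomes with max(S, T) = 3 gives 7/9.
E[min(S, T) | max(S, T) = 3] = (7/9) / (11/27) = 21/11.

21/11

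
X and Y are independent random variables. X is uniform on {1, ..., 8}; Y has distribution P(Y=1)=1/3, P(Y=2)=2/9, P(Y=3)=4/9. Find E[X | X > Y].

291/53

P(X > Y) = 53/72.
Summing X·P(x,y) over outcomes with X > Y gives 97/24.
E[X | X > Y] = (97/24) / (53/72) = 291/53.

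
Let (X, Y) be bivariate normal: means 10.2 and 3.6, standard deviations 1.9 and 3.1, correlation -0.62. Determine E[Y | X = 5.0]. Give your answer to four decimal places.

For a bivariate normal, E[Y | X=x] = μ_Y + ρ·(σ_Y/σ_X)·(x − μ_X).
E[Y | X=5.0] = 3.6 + (-0.62)·(3.1/1.9)·(5.0 − (10.2)) = 3.6 + (-1.01158)·(-5.2) = 8.8602.

8.8602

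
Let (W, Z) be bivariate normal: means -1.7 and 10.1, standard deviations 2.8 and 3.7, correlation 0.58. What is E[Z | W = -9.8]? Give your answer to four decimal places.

E[Z | W=x] = μ_Z + ρ(σ_Z/σ_W)(x − μ_W) for jointly normal variables.
E[Z | W=-9.8] = 10.1 + (0.58)·(3.7/2.8)·(-9.8 − (-1.7)) = 10.1 + (0.76643)·(-8.1) = 3.8919.

3.8919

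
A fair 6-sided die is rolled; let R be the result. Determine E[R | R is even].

4

Given R is even, R is equally likely to be any of {2, 4, 6}.
E[R | R is even] = (2 + 4 + 6) / 3 = 4.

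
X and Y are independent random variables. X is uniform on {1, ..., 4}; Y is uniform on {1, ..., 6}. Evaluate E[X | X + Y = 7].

Outcomes with X + Y = 7: (1,6), (2,5), (3,4), (4,3), each with probability 1/24.
E[X | X + Y = 7] = (1 + 2 + 3 + 4) / 4 = 5/2.

5/2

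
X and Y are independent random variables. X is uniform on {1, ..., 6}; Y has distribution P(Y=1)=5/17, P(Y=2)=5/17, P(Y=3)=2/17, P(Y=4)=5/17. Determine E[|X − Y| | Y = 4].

3/2

P(Y = 4) = 5/17.
Summing |X−Y|·P(x,y) over outcomes with Y = 4 gives 15/34.
E[|X − Y| | Y = 4] = (15/34) / (5/17) = 3/2.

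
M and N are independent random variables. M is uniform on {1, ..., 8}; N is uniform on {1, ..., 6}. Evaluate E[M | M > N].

P(M > N) = 9/16.
Summing M·P(x,y) over outcomes with M > N gives 10/3.
E[M | M > N] = (10/3) / (9/16) = 160/27.

160/27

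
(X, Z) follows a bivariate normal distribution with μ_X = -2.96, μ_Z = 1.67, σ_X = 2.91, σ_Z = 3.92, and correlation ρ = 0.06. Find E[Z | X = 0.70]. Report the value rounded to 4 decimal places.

1.9658

For a bivariate normal, E[Z | X=x] = μ_Z + ρ·(σ_Z/σ_X)·(x − μ_X).
E[Z | X=0.70] = 1.67 + (0.06)·(3.92/2.91)·(0.70 − (-2.96)) = 1.67 + (0.080825)·(3.66) = 1.9658.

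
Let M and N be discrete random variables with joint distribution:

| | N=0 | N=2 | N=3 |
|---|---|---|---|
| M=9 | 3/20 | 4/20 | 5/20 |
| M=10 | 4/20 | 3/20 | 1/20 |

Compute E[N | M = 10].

9/8

P(M = 10) = 2/5.
Summing N·P(M=x,N=y) over the conditioning event gives 9/20.
E[N | M = 10] = (9/20) / (2/5) = 9/8.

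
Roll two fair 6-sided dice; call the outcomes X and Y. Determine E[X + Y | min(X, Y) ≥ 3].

P(min(X, Y) ≥ 3) = 4/9.
Summing (X+Y)·P(x,y) over outcomes with min(X, Y) ≥ 3 gives 4.
E[X + Y | min(X, Y) ≥ 3] = (4) / (4/9) = 9.

9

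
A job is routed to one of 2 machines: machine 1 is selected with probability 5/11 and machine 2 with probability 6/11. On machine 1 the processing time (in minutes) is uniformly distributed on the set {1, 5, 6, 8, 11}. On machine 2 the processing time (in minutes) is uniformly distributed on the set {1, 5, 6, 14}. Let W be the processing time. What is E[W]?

E[W | machine 1] = (1+5+6+8+11)/5 = 31/5.
E[W | machine 2] = (1+5+6+14)/4 = 13/2.
E[W] = (5/11)·(31/5) + (6/11)·(13/2) = 70/11.

70/11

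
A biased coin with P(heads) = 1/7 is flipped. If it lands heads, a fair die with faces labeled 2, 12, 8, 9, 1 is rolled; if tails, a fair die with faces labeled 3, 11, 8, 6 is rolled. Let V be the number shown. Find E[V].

242/35

E[V | heads] = (2+12+8+9+1)/5 = 32/5.
E[V | tails] = (3+11+8+6)/4 = 7.
E[V] = (1/7)·(32/5) + (6/7)·(7) = 242/35.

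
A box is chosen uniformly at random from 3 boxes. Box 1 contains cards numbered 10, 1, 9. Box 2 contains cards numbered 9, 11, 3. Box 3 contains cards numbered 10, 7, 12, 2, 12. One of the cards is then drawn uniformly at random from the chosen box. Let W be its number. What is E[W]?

E[W | box 1] = (10+1+9)/3 = 20/3.
E[W | box 2] = (9+11+3)/3 = 23/3.
E[W | box 3] = (10+7+12+2+12)/5 = 43/5.
By the law of total expectation,
E[W] = (1/3)·(20/3) + (1/3)·(23/3) + (1/3)·(43/5) = 344/45.

344/45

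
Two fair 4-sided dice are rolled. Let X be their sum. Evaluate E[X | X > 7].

P(X > 7) = 1/16.
Σ over the event: 8·1/16 = 1/2.
E[X | X > 7] = (1/2) / (1/16) = 8.

8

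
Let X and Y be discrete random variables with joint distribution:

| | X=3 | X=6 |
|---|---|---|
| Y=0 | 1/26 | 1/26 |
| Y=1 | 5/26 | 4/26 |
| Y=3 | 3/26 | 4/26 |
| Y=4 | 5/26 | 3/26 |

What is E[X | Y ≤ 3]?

P(Y ≤ 3) = 9/13.
Summing X·P(X=x,Y=y) over the conditioning event gives 81/26.
E[X | Y ≤ 3] = (81/26) / (9/13) = 9/2.

9/2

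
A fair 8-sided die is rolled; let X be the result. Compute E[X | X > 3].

6

Given X > 3, X is equally likely to be any of {4, 5, 6, 7, 8}.
E[X | X > 3] = (4 + 5 + 6 + 7 + 8) / 5 = 6.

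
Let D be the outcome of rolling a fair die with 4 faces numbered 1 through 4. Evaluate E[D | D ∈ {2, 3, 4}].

3

P(D ∈ {2, 3, 4}) = 3/4.
Σ over the event: 2·1/4 + 3·1/4 + 4·1/4 = 9/4.
E[D | D ∈ {2, 3, 4}] = (9/4) / (3/4) = 3.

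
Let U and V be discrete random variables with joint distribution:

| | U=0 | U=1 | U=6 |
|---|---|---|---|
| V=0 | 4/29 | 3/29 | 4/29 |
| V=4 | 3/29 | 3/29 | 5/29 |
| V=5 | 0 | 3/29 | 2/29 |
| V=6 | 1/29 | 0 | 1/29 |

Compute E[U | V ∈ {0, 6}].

P(V ∈ {0, 6}) = 13/29.
Summing U·P(U=x,V=y) over the conditioning event gives 33/29.
E[U | V ∈ {0, 6}] = (33/29) / (13/29) = 33/13.

33/13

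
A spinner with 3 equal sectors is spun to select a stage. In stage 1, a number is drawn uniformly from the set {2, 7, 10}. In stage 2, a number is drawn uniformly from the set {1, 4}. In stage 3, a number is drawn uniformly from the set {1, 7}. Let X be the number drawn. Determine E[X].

77/18

E[X | stage 1] = (2+7+10)/3 = 19/3.
E[X | stage 2] = (1+4)/2 = 5/2.
E[X | stage 3] = (1+7)/2 = 4.
By the law of total expectation,
E[X] = (1/3)·(19/3) + (1/3)·(5/2) + (1/3)·(4) = 77/18.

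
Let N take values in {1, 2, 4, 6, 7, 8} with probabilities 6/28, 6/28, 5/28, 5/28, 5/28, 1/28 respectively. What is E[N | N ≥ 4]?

P(N ≥ 4) = 4/7.
Σ over the event: 4·5/28 + 6·5/28 + 7·5/28 + 8·1/28 = 93/28.
E[N | N ≥ 4] = (93/28) / (4/7) = 93/16.

93/16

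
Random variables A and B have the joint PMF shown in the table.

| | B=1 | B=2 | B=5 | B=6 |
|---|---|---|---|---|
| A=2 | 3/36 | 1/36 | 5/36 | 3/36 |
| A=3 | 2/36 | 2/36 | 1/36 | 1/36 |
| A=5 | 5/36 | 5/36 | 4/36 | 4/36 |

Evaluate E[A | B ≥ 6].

P(B ≥ 6) = 2/9.
Σ A·P over the event = 2·(3/36) + 3·(1/36) + 5·(4/36) = 29/36.
E[A | B ≥ 6] = (29/36) / (2/9) = 29/8.

29/8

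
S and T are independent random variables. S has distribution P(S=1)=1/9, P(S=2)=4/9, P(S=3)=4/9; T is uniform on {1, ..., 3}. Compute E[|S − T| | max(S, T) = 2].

5/9

P(max(S, T) = 2) = 1/3.
Summing |S−T|·P(x,y) over outcomes with max(S, T) = 2 gives 5/27.
E[|S − T| | max(S, T) = 2] = (5/27) / (1/3) = 5/9.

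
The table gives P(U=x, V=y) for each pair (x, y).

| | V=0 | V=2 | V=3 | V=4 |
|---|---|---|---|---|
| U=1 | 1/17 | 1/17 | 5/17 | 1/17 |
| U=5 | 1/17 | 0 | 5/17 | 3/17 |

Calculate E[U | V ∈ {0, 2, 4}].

P(V ∈ {0, 2, 4}) = 7/17.
Σ U·P over the event = 1·(1/17) + 1·(1/17) + 1·(1/17) + 5·(1/17) + 5·(3/17) = 23/17.
E[U | V ∈ {0, 2, 4}] = (23/17) / (7/17) = 23/7.

23/7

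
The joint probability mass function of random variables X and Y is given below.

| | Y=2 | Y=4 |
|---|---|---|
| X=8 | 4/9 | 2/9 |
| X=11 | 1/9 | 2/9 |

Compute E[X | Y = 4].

P(Y = 4) = 4/9.
Σ X·P over the event = 8·(2/9) + 11·(2/9) = 38/9.
E[X | Y = 4] = (38/9) / (4/9) = 19/2.

19/2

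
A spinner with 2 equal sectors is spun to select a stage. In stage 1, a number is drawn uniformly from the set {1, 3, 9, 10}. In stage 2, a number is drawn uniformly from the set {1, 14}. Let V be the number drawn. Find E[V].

53/8

E[V | stage 1] = (1+3+9+10)/4 = 23/4.
E[V | stage 2] = (1+14)/2 = 15/2.
By the law of total expectation,
E[V] = (1/2)·(23/4) + (1/2)·(15/2) = 53/8.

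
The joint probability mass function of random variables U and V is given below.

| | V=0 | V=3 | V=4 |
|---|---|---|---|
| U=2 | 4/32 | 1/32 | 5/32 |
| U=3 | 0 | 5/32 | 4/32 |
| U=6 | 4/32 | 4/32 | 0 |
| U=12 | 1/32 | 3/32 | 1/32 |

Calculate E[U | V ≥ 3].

P(V ≥ 3) = 23/32.
Σ U·P over the event = 2·(1/32) + 2·(5/32) + 3·(5/32) + 3·(4/32) + 6·(4/32) + 12·(3/32) + 12·(1/32) = 111/32.
E[U | V ≥ 3] = (111/32) / (23/32) = 111/23.

111/23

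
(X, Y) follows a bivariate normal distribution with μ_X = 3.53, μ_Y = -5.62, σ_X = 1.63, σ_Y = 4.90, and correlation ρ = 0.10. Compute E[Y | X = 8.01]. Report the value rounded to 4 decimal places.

-4.2733

E[Y | X=x] = μ_Y + ρ(σ_Y/σ_X)(x − μ_X) for jointly normal variables.
E[Y | X=8.01] = -5.62 + (0.10)·(4.90/1.63)·(8.01 − (3.53)) = -5.62 + (0.30061)·(4.48) = -4.2733.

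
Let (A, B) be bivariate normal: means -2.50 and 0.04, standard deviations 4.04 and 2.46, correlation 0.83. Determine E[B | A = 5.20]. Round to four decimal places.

E[B | A=x] = μ_B + ρ(σ_B/σ_A)(x − μ_A) for jointly normal variables.
E[B | A=5.20] = 0.04 + (0.83)·(2.46/4.04)·(5.20 − (-2.50)) = 0.04 + (0.505396)·(7.7) = 3.9315.

3.9315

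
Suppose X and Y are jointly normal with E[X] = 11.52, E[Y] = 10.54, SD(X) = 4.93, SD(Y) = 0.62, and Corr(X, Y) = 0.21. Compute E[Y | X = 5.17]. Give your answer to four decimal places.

10.3723

For a bivariate normal, E[Y | X=x] = μ_Y + ρ·(σ_Y/σ_X)·(x − μ_X).
E[Y | X=5.17] = 10.54 + (0.21)·(0.62/4.93)·(5.17 − (11.52)) = 10.54 + (0.02641)·(-6.35) = 10.3723.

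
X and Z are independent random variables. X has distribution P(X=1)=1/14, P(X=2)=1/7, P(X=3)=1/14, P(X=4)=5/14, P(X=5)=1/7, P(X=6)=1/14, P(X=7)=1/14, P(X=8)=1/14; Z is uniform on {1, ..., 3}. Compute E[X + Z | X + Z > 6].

73/9

P(X + Z > 6) = 3/7.
Summing (X+Z)·P(x,y) over outcomes with X + Z > 6 gives 73/21.
E[X + Z | X + Z > 6] = (73/21) / (3/7) = 73/9.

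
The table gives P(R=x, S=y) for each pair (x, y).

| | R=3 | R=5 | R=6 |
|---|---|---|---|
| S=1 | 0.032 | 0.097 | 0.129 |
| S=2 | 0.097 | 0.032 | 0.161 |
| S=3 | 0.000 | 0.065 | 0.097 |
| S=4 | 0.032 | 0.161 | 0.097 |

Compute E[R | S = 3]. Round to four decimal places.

5.5988

P(S = 3) = 0.162.
Σ R·P over the event = 5·(0.065) + 6·(0.097) = 0.907.
E[R | S = 3] = (0.907) / (0.162) = 5.5988.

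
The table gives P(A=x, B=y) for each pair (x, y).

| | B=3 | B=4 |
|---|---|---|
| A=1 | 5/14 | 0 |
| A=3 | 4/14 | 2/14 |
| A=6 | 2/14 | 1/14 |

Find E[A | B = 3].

29/11

P(B = 3) = 11/14.
Summing A·P(A=x,B=y) over the conditioning event gives 29/14.
E[A | B = 3] = (29/14) / (11/14) = 29/11.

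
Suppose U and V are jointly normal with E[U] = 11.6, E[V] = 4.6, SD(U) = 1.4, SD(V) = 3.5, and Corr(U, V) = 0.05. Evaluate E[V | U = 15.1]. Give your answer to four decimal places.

5.0375

The regression of V on U has slope ρ·σ_V/σ_U and passes through (μ_U, μ_V).
E[V | U=15.1] = 4.6 + (0.05)·(3.5/1.4)·(15.1 − (11.6)) = 4.6 + (0.125)·(3.5) = 5.0375.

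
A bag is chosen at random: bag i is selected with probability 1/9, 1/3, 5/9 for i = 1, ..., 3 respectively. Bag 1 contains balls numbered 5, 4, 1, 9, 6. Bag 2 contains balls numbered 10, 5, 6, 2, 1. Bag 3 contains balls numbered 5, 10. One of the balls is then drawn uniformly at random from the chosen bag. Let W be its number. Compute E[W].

569/90

E[W | bag 1] = (5+4+1+9+6)/5 = 5.
E[W | bag 2] = (10+5+6+2+1)/5 = 24/5.
E[W | bag 3] = (5+10)/2 = 15/2.
E[W] = (1/9)·(5) + (1/3)·(24/5) + (5/9)·(15/2) = 569/90.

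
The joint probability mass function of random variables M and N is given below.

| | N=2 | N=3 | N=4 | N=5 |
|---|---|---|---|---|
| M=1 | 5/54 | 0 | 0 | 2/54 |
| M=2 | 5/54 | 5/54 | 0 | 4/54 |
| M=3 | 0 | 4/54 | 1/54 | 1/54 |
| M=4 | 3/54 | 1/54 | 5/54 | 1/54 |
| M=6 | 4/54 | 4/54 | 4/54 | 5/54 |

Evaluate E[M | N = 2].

3

P(N = 2) = 17/54.
Σ M·P over the event = 1·(5/54) + 2·(5/54) + 4·(3/54) + 6·(4/54) = 17/18.
E[M | N = 2] = (17/18) / (17/54) = 3.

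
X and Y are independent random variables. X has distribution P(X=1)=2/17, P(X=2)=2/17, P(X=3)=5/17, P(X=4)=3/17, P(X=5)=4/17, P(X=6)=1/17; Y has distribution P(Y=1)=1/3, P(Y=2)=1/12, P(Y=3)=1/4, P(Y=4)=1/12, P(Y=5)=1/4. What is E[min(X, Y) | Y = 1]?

1

P(Y = 1) = 1/3.
Summing min(X,Y)·P(x,y) over outcomes with Y = 1 gives 1/3.
E[min(X, Y) | Y = 1] = (1/3) / (1/3) = 1.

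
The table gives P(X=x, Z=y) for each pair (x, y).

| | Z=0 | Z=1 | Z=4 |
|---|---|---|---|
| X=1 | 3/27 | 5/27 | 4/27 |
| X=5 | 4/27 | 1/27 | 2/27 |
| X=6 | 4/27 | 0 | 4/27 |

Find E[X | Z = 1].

5/3

P(Z = 1) = 2/9.
Σ X·P over the event = 1·(5/27) + 5·(1/27) = 10/27.
E[X | Z = 1] = (10/27) / (2/9) = 5/3.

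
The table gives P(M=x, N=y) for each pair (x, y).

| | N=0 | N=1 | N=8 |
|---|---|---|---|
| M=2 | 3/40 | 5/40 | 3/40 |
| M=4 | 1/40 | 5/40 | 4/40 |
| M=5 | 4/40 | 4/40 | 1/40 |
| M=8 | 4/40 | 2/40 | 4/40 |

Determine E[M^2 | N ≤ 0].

32

P(N ≤ 0) = 3/10.
Σ M^2·P over the event = 4·(3/40) + 16·(1/40) + 25·(4/40) + 64·(4/40) = 48/5.
E[M^2 | N ≤ 0] = (48/5) / (3/10) = 32.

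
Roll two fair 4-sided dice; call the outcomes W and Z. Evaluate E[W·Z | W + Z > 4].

17/2

P(W + Z > 4) = 5/8.
Summing WZ·P(x,y) over outcomes with W + Z > 4 gives 85/16.
E[W·Z | W + Z > 4] = (85/16) / (5/8) = 17/2.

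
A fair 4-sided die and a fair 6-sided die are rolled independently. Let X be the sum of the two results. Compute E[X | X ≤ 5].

4

P(X ≤ 5) = 5/12.
Σ over the event: 2·1/24 + 3·1/12 + 4·1/8 + 5·1/6 = 5/3.
E[X | X ≤ 5] = (5/3) / (5/12) = 4.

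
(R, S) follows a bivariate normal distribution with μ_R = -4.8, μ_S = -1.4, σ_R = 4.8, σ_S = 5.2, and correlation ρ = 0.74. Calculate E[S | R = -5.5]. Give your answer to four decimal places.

-1.9612

For a bivariate normal, E[S | R=x] = μ_S + ρ·(σ_S/σ_R)·(x − μ_R).
E[S | R=-5.5] = -1.4 + (0.74)·(5.2/4.8)·(-5.5 − (-4.8)) = -1.4 + (0.80167)·(-0.7) = -1.9612.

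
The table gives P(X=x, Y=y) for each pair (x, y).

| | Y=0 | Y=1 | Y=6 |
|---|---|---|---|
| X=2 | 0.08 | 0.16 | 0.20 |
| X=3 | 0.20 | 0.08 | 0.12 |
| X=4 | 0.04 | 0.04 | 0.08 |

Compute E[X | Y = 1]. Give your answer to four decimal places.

2.5714

P(Y = 1) = 0.28.
Summing X·P(X=x,Y=y) over the conditioning event gives 0.72.
E[X | Y = 1] = (0.72) / (0.28) = 2.5714.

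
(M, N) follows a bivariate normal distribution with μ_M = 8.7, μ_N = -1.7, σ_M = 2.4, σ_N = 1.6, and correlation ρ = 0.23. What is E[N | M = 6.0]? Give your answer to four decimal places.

The regression of N on M has slope ρ·σ_N/σ_M and passes through (μ_M, μ_N).
E[N | M=6.0] = -1.7 + (0.23)·(1.6/2.4)·(6.0 − (8.7)) = -1.7 + (0.15333)·(-2.7) = -2.1140.

-2.1140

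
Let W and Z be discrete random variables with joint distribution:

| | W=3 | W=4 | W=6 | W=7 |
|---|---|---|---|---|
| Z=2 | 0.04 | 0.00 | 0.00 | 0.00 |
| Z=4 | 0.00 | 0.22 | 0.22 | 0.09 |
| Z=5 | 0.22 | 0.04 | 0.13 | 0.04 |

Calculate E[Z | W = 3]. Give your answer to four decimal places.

P(W = 3) = 0.26.
Σ Z·P over the event = 2·(0.04) + 5·(0.22) = 1.18.
E[Z | W = 3] = (1.18) / (0.26) = 4.5385.

4.5385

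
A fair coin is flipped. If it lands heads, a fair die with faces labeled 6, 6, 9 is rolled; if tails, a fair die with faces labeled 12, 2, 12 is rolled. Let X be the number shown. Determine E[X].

E[X | heads] = (6+6+9)/3 = 7.
E[X | tails] = (12+2+12)/3 = 26/3.
E[X] = (1/2)·(7) + (1/2)·(26/3) = 47/6.

47/6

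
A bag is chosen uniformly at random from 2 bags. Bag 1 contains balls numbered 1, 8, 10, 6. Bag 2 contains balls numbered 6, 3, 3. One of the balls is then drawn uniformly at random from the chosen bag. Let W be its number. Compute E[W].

E[W | bag 1] = (1+8+10+6)/4 = 25/4.
E[W | bag 2] = (6+3+3)/3 = 4.
E[W] = (1/2)·(25/4) + (1/2)·(4) = 41/8.

41/8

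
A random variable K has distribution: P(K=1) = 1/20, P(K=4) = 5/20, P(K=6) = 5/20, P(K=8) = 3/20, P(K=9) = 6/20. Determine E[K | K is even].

74/13

P(K is even) = 13/20.
Σ over the event: 4·1/4 + 6·1/4 + 8·3/20 = 37/10.
E[K | K is even] = (37/10) / (13/20) = 74/13.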